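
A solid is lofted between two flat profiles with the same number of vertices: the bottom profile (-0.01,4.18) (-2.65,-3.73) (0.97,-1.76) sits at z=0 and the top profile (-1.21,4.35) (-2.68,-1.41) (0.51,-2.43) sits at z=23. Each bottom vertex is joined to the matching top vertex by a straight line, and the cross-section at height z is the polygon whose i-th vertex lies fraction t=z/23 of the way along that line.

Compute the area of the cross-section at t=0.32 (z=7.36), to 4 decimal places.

Area at t=0.32: 11.4272

Cross-section at t=0.32: each vertex is (1-t)·p0[i] + t·p1[i].
  v1: (1-0.32)·(-0.01,4.18) + 0.32·(-1.21,4.35) = (-0.3940,4.2344)
  v2: (1-0.32)·(-2.65,-3.73) + 0.32·(-2.68,-1.41) = (-2.6596,-2.9876)
  v3: (1-0.32)·(0.97,-1.76) + 0.32·(0.51,-2.43) = (0.8228,-1.9744)
Shoelace sum Σ(x_i·y_{i+1} − x_{i+1}·y_i):
  i=1: -0.3940·-2.9876 − -2.6596·4.2344 = +12.4389 (running +12.4389)
  i=2: -2.6596·-1.9744 − 0.8228·-2.9876 = +7.7093 (running +20.1482)
  i=3: 0.8228·4.2344 − -0.3940·-1.9744 = +2.7062 (running +22.8544)
Area = |Σ|/2 = |22.8544|/2 = 11.4272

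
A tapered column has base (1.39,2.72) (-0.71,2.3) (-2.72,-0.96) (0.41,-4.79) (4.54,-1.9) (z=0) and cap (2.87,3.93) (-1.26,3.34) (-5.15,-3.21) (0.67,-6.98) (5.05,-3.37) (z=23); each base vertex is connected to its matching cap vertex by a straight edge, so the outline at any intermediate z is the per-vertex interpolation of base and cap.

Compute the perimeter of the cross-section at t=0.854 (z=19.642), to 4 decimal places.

Perimeter at t=0.854: 30.4227

Cross-section at t=0.854: each vertex is (1-t)·p0[i] + t·p1[i].
  v1: (1-0.854)·(1.39,2.72) + 0.854·(2.87,3.93) = (2.6539,3.7533)
  v2: (1-0.854)·(-0.71,2.3) + 0.854·(-1.26,3.34) = (-1.1797,3.1882)
  v3: (1-0.854)·(-2.72,-0.96) + 0.854·(-5.15,-3.21) = (-4.7952,-2.8815)
  v4: (1-0.854)·(0.41,-4.79) + 0.854·(0.67,-6.98) = (0.6320,-6.6603)
  v5: (1-0.854)·(4.54,-1.9) + 0.854·(5.05,-3.37) = (4.9755,-3.1554)
Perimeter = Σ |v_{i+1} − v_i|:
  edge 1→2: √(-3.8336² + -0.5652²) = 3.8751 (running 3.8751)
  edge 2→3: √(-3.6155² + -6.0697²) = 7.0649 (running 10.9400)
  edge 3→4: √(5.4273² + -3.7788²) = 6.6132 (running 17.5531)
  edge 4→5: √(4.3435² + 3.5049²) = 5.5812 (running 23.1344)
  edge 5→1: √(-2.3216² + 6.9087²) = 7.2884 (running 30.4227)
Perimeter = 30.4227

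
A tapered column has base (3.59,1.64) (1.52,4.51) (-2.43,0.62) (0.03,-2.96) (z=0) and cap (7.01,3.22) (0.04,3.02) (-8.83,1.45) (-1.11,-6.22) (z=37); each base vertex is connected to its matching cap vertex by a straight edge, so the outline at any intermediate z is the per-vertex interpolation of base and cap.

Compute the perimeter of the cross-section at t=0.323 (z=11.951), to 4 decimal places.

Cross-section at t=0.323: each vertex is (1-t)·p0[i] + t·p1[i].
  v1: (1-0.323)·(3.59,1.64) + 0.323·(7.01,3.22) = (4.6947,2.1503)
  v2: (1-0.323)·(1.52,4.51) + 0.323·(0.04,3.02) = (1.0420,4.0287)
  v3: (1-0.323)·(-2.43,0.62) + 0.323·(-8.83,1.45) = (-4.4972,0.8881)
  v4: (1-0.323)·(0.03,-2.96) + 0.323·(-1.11,-6.22) = (-0.3382,-4.0130)
Perimeter = Σ |v_{i+1} − v_i|:
  edge 1→2: √(-3.6527² + 1.8784²) = 4.1074 (running 4.1074)
  edge 2→3: √(-5.5392² + -3.1406²) = 6.3676 (running 10.4749)
  edge 3→4: √(4.1590² + -4.9011²) = 6.4279 (running 16.9028)
  edge 4→1: √(5.0329² + 6.1633²) = 7.9572 (running 24.8600)
Perimeter = 24.8600

Perimeter at t=0.323: 24.8600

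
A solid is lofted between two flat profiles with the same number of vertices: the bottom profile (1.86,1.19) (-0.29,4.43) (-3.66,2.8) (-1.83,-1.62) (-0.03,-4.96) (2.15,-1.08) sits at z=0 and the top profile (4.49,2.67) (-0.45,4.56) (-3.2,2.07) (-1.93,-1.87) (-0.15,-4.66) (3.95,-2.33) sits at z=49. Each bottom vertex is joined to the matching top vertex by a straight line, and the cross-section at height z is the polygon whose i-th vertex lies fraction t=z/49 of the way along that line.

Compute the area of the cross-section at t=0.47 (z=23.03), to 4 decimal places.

Cross-section at t=0.47: each vertex is (1-t)·p0[i] + t·p1[i].
  v1: (1-0.47)·(1.86,1.19) + 0.47·(4.49,2.67) = (3.0961,1.8856)
  v2: (1-0.47)·(-0.29,4.43) + 0.47·(-0.45,4.56) = (-0.3652,4.4911)
  v3: (1-0.47)·(-3.66,2.8) + 0.47·(-3.2,2.07) = (-3.4438,2.4569)
  v4: (1-0.47)·(-1.83,-1.62) + 0.47·(-1.93,-1.87) = (-1.8770,-1.7375)
  v5: (1-0.47)·(-0.03,-4.96) + 0.47·(-0.15,-4.66) = (-0.0864,-4.8190)
  v6: (1-0.47)·(2.15,-1.08) + 0.47·(3.95,-2.33) = (2.9960,-1.6675)
Shoelace sum Σ(x_i·y_{i+1} − x_{i+1}·y_i):
  i=1: 3.0961·4.4911 − -0.3652·1.8856 = +14.5935 (running +14.5935)
  i=2: -0.3652·2.4569 − -3.4438·4.4911 = +14.5692 (running +29.1627)
  i=3: -3.4438·-1.7375 − -1.8770·2.4569 = +10.5952 (running +39.7579)
  i=4: -1.8770·-4.8190 − -0.0864·-1.7375 = +8.8951 (running +48.6531)
  i=5: -0.0864·-1.6675 − 2.9960·-4.8190 = +14.5818 (running +63.2348)
  i=6: 2.9960·1.8856 − 3.0961·-1.6675 = +10.8120 (running +74.0469)
Area = |Σ|/2 = |74.0469|/2 = 37.0234

Area at t=0.47: 37.0234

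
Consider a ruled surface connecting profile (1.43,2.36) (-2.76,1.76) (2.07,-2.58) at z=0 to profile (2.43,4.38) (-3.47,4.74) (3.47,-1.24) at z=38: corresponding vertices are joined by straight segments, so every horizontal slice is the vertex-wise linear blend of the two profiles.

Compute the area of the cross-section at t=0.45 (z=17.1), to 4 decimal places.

Cross-section at t=0.45: each vertex is (1-t)·p0[i] + t·p1[i].
  v1: (1-0.45)·(1.43,2.36) + 0.45·(2.43,4.38) = (1.8800,3.2690)
  v2: (1-0.45)·(-2.76,1.76) + 0.45·(-3.47,4.74) = (-3.0795,3.1010)
  v3: (1-0.45)·(2.07,-2.58) + 0.45·(3.47,-1.24) = (2.7000,-1.9770)
Shoelace sum Σ(x_i·y_{i+1} − x_{i+1}·y_i):
  i=1: 1.8800·3.1010 − -3.0795·3.2690 = +15.8968 (running +15.8968)
  i=2: -3.0795·-1.9770 − 2.7000·3.1010 = -2.2845 (running +13.6122)
  i=3: 2.7000·3.2690 − 1.8800·-1.9770 = +12.5431 (running +26.1553)
Area = |Σ|/2 = |26.1553|/2 = 13.0776

Area at t=0.45: 13.0776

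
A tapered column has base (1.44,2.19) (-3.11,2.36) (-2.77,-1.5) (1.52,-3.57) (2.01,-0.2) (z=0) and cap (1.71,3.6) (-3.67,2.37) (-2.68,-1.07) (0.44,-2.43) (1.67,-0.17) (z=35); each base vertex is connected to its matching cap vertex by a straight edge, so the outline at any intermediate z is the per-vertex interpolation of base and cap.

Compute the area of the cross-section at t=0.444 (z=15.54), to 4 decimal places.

Cross-section at t=0.444: each vertex is (1-t)·p0[i] + t·p1[i].
  v1: (1-0.444)·(1.44,2.19) + 0.444·(1.71,3.6) = (1.5599,2.8160)
  v2: (1-0.444)·(-3.11,2.36) + 0.444·(-3.67,2.37) = (-3.3586,2.3644)
  v3: (1-0.444)·(-2.77,-1.5) + 0.444·(-2.68,-1.07) = (-2.7300,-1.3091)
  v4: (1-0.444)·(1.52,-3.57) + 0.444·(0.44,-2.43) = (1.0405,-3.0638)
  v5: (1-0.444)·(2.01,-0.2) + 0.444·(1.67,-0.17) = (1.8590,-0.1867)
Shoelace sum Σ(x_i·y_{i+1} − x_{i+1}·y_i):
  i=1: 1.5599·2.3644 − -3.3586·2.8160 = +13.1463 (running +13.1463)
  i=2: -3.3586·-1.3091 − -2.7300·2.3644 = +10.8517 (running +23.9981)
  i=3: -2.7300·-3.0638 − 1.0405·-1.3091 = +9.7265 (running +33.7245)
  i=4: 1.0405·-0.1867 − 1.8590·-3.0638 = +5.5016 (running +39.2261)
  i=5: 1.8590·2.8160 − 1.5599·-0.1867 = +5.5263 (running +44.7524)
Area = |Σ|/2 = |44.7524|/2 = 22.3762

Area at t=0.444: 22.3762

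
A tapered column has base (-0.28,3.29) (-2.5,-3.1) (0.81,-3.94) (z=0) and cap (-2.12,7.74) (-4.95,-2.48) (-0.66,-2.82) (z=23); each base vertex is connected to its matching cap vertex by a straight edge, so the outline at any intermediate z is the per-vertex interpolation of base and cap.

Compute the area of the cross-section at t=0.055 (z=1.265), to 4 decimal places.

Area at t=0.055: 12.0175

Cross-section at t=0.055: each vertex is (1-t)·p0[i] + t·p1[i].
  v1: (1-0.055)·(-0.28,3.29) + 0.055·(-2.12,7.74) = (-0.3812,3.5347)
  v2: (1-0.055)·(-2.5,-3.1) + 0.055·(-4.95,-2.48) = (-2.6347,-3.0659)
  v3: (1-0.055)·(0.81,-3.94) + 0.055·(-0.66,-2.82) = (0.7291,-3.8784)
Shoelace sum Σ(x_i·y_{i+1} − x_{i+1}·y_i):
  i=1: -0.3812·-3.0659 − -2.6347·3.5347 = +10.4819 (running +10.4819)
  i=2: -2.6347·-3.8784 − 0.7291·-3.0659 = +12.4541 (running +22.9360)
  i=3: 0.7291·3.5347 − -0.3812·-3.8784 = +1.0989 (running +24.0349)
Area = |Σ|/2 = |24.0349|/2 = 12.0175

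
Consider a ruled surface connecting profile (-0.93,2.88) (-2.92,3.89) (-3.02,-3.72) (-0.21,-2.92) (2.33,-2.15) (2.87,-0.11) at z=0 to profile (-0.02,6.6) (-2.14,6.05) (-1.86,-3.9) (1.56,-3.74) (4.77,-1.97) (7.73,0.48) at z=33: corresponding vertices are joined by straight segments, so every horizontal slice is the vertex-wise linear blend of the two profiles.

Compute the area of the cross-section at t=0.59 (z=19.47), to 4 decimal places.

Area at t=0.59: 48.0139

Cross-section at t=0.59: each vertex is (1-t)·p0[i] + t·p1[i].
  v1: (1-0.59)·(-0.93,2.88) + 0.59·(-0.02,6.6) = (-0.3931,5.0748)
  v2: (1-0.59)·(-2.92,3.89) + 0.59·(-2.14,6.05) = (-2.4598,5.1644)
  v3: (1-0.59)·(-3.02,-3.72) + 0.59·(-1.86,-3.9) = (-2.3356,-3.8262)
  v4: (1-0.59)·(-0.21,-2.92) + 0.59·(1.56,-3.74) = (0.8343,-3.4038)
  v5: (1-0.59)·(2.33,-2.15) + 0.59·(4.77,-1.97) = (3.7696,-2.0438)
  v6: (1-0.59)·(2.87,-0.11) + 0.59·(7.73,0.48) = (5.7374,0.2381)
Shoelace sum Σ(x_i·y_{i+1} − x_{i+1}·y_i):
  i=1: -0.3931·5.1644 − -2.4598·5.0748 = +10.4529 (running +10.4529)
  i=2: -2.4598·-3.8262 − -2.3356·5.1644 = +21.4737 (running +31.9265)
  i=3: -2.3356·-3.4038 − 0.8343·-3.8262 = +11.1421 (running +43.0686)
  i=4: 0.8343·-2.0438 − 3.7696·-3.4038 = +11.1258 (running +54.1945)
  i=5: 3.7696·0.2381 − 5.7374·-2.0438 = +12.6236 (running +66.8181)
  i=6: 5.7374·5.0748 − -0.3931·0.2381 = +29.2098 (running +96.0279)
Area = |Σ|/2 = |96.0279|/2 = 48.0139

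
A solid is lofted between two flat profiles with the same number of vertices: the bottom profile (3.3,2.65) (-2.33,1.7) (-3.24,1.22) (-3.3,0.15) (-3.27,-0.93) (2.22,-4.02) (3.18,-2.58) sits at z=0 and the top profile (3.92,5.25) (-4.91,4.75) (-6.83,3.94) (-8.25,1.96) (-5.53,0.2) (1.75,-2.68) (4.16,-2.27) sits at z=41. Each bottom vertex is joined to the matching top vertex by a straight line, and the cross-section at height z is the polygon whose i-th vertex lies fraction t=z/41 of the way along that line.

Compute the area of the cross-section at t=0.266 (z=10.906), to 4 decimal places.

Area at t=0.266: 39.0760

Cross-section at t=0.266: each vertex is (1-t)·p0[i] + t·p1[i].
  v1: (1-0.266)·(3.3,2.65) + 0.266·(3.92,5.25) = (3.4649,3.3416)
  v2: (1-0.266)·(-2.33,1.7) + 0.266·(-4.91,4.75) = (-3.0163,2.5113)
  v3: (1-0.266)·(-3.24,1.22) + 0.266·(-6.83,3.94) = (-4.1949,1.9435)
  v4: (1-0.266)·(-3.3,0.15) + 0.266·(-8.25,1.96) = (-4.6167,0.6315)
  v5: (1-0.266)·(-3.27,-0.93) + 0.266·(-5.53,0.2) = (-3.8712,-0.6294)
  v6: (1-0.266)·(2.22,-4.02) + 0.266·(1.75,-2.68) = (2.0950,-3.6636)
  v7: (1-0.266)·(3.18,-2.58) + 0.266·(4.16,-2.27) = (3.4407,-2.4975)
Shoelace sum Σ(x_i·y_{i+1} − x_{i+1}·y_i):
  i=1: 3.4649·2.5113 − -3.0163·3.3416 = +18.7807 (running +18.7807)
  i=2: -3.0163·1.9435 − -4.1949·2.5113 = +4.6726 (running +23.4532)
  i=3: -4.1949·0.6315 − -4.6167·1.9435 = +6.3237 (running +29.7769)
  i=4: -4.6167·-0.6294 − -3.8712·0.6315 = +5.3503 (running +35.1272)
  i=5: -3.8712·-3.6636 − 2.0950·-0.6294 = +15.5008 (running +50.6281)
  i=6: 2.0950·-2.4975 − 3.4407·-3.6636 = +7.3728 (running +58.0009)
  i=7: 3.4407·3.3416 − 3.4649·-2.4975 = +20.1512 (running +78.1521)
Area = |Σ|/2 = |78.1521|/2 = 39.0760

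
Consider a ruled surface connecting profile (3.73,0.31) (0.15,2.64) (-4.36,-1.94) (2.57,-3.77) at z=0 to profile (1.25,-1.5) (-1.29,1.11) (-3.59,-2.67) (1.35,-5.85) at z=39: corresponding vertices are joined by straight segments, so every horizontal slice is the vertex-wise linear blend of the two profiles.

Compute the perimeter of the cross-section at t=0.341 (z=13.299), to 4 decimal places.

Cross-section at t=0.341: each vertex is (1-t)·p0[i] + t·p1[i].
  v1: (1-0.341)·(3.73,0.31) + 0.341·(1.25,-1.5) = (2.8843,-0.3072)
  v2: (1-0.341)·(0.15,2.64) + 0.341·(-1.29,1.11) = (-0.3410,2.1183)
  v3: (1-0.341)·(-4.36,-1.94) + 0.341·(-3.59,-2.67) = (-4.0974,-2.1889)
  v4: (1-0.341)·(2.57,-3.77) + 0.341·(1.35,-5.85) = (2.1540,-4.4793)
Perimeter = Σ |v_{i+1} − v_i|:
  edge 1→2: √(-3.2254² + 2.4255²) = 4.0356 (running 4.0356)
  edge 2→3: √(-3.7564² + -4.3072²) = 5.7151 (running 9.7507)
  edge 3→4: √(6.2514² + -2.2904²) = 6.6578 (running 16.4085)
  edge 4→1: √(0.7303² + 4.1721²) = 4.2355 (running 20.6440)
Perimeter = 20.6440

Perimeter at t=0.341: 20.6440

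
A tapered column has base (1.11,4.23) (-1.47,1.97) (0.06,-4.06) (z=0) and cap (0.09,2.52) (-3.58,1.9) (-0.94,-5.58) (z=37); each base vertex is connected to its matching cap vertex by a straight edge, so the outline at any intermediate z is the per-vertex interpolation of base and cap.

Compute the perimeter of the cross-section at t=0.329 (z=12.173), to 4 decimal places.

Perimeter at t=0.329: 18.4760

Cross-section at t=0.329: each vertex is (1-t)·p0[i] + t·p1[i].
  v1: (1-0.329)·(1.11,4.23) + 0.329·(0.09,2.52) = (0.7744,3.6674)
  v2: (1-0.329)·(-1.47,1.97) + 0.329·(-3.58,1.9) = (-2.1642,1.9470)
  v3: (1-0.329)·(0.06,-4.06) + 0.329·(-0.94,-5.58) = (-0.2690,-4.5601)
Perimeter = Σ |v_{i+1} − v_i|:
  edge 1→2: √(-2.9386² + -1.7204²) = 3.4052 (running 3.4052)
  edge 2→3: √(1.8952² + -6.5070²) = 6.7774 (running 10.1826)
  edge 3→1: √(1.0434² + 8.2275²) = 8.2934 (running 18.4760)
Perimeter = 18.4760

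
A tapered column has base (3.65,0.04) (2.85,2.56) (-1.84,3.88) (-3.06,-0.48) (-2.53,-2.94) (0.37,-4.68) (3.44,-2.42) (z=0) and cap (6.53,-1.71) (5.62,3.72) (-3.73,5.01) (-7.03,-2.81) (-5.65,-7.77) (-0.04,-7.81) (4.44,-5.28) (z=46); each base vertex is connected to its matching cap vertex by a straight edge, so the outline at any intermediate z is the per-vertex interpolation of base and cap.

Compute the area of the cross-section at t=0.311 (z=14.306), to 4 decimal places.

Area at t=0.311: 64.1620

Cross-section at t=0.311: each vertex is (1-t)·p0[i] + t·p1[i].
  v1: (1-0.311)·(3.65,0.04) + 0.311·(6.53,-1.71) = (4.5457,-0.5042)
  v2: (1-0.311)·(2.85,2.56) + 0.311·(5.62,3.72) = (3.7115,2.9208)
  v3: (1-0.311)·(-1.84,3.88) + 0.311·(-3.73,5.01) = (-2.4278,4.2314)
  v4: (1-0.311)·(-3.06,-0.48) + 0.311·(-7.03,-2.81) = (-4.2947,-1.2046)
  v5: (1-0.311)·(-2.53,-2.94) + 0.311·(-5.65,-7.77) = (-3.5003,-4.4421)
  v6: (1-0.311)·(0.37,-4.68) + 0.311·(-0.04,-7.81) = (0.2425,-5.6534)
  v7: (1-0.311)·(3.44,-2.42) + 0.311·(4.44,-5.28) = (3.7510,-3.3095)
Shoelace sum Σ(x_i·y_{i+1} − x_{i+1}·y_i):
  i=1: 4.5457·2.9208 − 3.7115·-0.5042 = +15.1483 (running +15.1483)
  i=2: 3.7115·4.2314 − -2.4278·2.9208 = +22.7958 (running +37.9442)
  i=3: -2.4278·-1.2046 − -4.2947·4.2314 = +21.0972 (running +59.0414)
  i=4: -4.2947·-4.4421 − -3.5003·-1.2046 = +14.8609 (running +73.9022)
  i=5: -3.5003·-5.6534 − 0.2425·-4.4421 = +20.8660 (running +94.7682)
  i=6: 0.2425·-3.3095 − 3.7510·-5.6534 = +20.4035 (running +115.1717)
  i=7: 3.7510·-0.5042 − 4.5457·-3.3095 = +13.1523 (running +128.3240)
Area = |Σ|/2 = |128.3240|/2 = 64.1620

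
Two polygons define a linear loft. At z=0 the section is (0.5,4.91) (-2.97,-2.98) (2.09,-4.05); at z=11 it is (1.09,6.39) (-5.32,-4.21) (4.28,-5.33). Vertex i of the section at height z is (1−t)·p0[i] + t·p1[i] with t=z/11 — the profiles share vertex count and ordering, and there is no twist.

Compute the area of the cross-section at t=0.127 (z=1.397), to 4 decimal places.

Area at t=0.127: 25.2747

Cross-section at t=0.127: each vertex is (1-t)·p0[i] + t·p1[i].
  v1: (1-0.127)·(0.5,4.91) + 0.127·(1.09,6.39) = (0.5749,5.0980)
  v2: (1-0.127)·(-2.97,-2.98) + 0.127·(-5.32,-4.21) = (-3.2685,-3.1362)
  v3: (1-0.127)·(2.09,-4.05) + 0.127·(4.28,-5.33) = (2.3681,-4.2126)
Shoelace sum Σ(x_i·y_{i+1} − x_{i+1}·y_i):
  i=1: 0.5749·-3.1362 − -3.2685·5.0980 = +14.8593 (running +14.8593)
  i=2: -3.2685·-4.2126 − 2.3681·-3.1362 = +21.1955 (running +36.0548)
  i=3: 2.3681·5.0980 − 0.5749·-4.2126 = +14.4946 (running +50.5494)
Area = |Σ|/2 = |50.5494|/2 = 25.2747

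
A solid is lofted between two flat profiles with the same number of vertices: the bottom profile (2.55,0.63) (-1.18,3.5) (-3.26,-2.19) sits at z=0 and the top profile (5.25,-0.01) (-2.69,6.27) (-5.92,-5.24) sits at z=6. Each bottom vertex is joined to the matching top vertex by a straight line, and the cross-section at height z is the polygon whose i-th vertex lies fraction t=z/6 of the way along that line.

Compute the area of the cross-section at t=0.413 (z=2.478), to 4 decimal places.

Cross-section at t=0.413: each vertex is (1-t)·p0[i] + t·p1[i].
  v1: (1-0.413)·(2.55,0.63) + 0.413·(5.25,-0.01) = (3.6651,0.3657)
  v2: (1-0.413)·(-1.18,3.5) + 0.413·(-2.69,6.27) = (-1.8036,4.6440)
  v3: (1-0.413)·(-3.26,-2.19) + 0.413·(-5.92,-5.24) = (-4.3586,-3.4497)
Shoelace sum Σ(x_i·y_{i+1} − x_{i+1}·y_i):
  i=1: 3.6651·4.6440 − -1.8036·0.3657 = +17.6803 (running +17.6803)
  i=2: -1.8036·-3.4497 − -4.3586·4.6440 = +26.4632 (running +44.1435)
  i=3: -4.3586·0.3657 − 3.6651·-3.4497 = +11.0495 (running +55.1930)
Area = |Σ|/2 = |55.1930|/2 = 27.5965

Area at t=0.413: 27.5965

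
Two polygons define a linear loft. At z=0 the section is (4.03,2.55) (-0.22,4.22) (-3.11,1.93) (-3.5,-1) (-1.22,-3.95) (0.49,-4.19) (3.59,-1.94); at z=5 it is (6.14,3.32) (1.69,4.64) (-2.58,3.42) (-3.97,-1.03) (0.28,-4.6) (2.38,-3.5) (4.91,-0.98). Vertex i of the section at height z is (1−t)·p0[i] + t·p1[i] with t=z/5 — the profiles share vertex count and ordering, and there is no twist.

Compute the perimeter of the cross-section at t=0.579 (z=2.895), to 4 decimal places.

Perimeter at t=0.579: 27.4948

Cross-section at t=0.579: each vertex is (1-t)·p0[i] + t·p1[i].
  v1: (1-0.579)·(4.03,2.55) + 0.579·(6.14,3.32) = (5.2517,2.9958)
  v2: (1-0.579)·(-0.22,4.22) + 0.579·(1.69,4.64) = (0.8859,4.4632)
  v3: (1-0.579)·(-3.11,1.93) + 0.579·(-2.58,3.42) = (-2.8031,2.7927)
  v4: (1-0.579)·(-3.5,-1) + 0.579·(-3.97,-1.03) = (-3.7721,-1.0174)
  v5: (1-0.579)·(-1.22,-3.95) + 0.579·(0.28,-4.6) = (-0.3515,-4.3263)
  v6: (1-0.579)·(0.49,-4.19) + 0.579·(2.38,-3.5) = (1.5843,-3.7905)
  v7: (1-0.579)·(3.59,-1.94) + 0.579·(4.91,-0.98) = (4.3543,-1.3842)
Perimeter = Σ |v_{i+1} − v_i|:
  edge 1→2: √(-4.3658² + 1.4673²) = 4.6058 (running 4.6058)
  edge 2→3: √(-3.6890² + -1.6705²) = 4.0496 (running 8.6554)
  edge 3→4: √(-0.9690² + -3.8101²) = 3.9314 (running 12.5868)
  edge 4→5: √(3.4206² + -3.3090²) = 4.7592 (running 17.3460)
  edge 5→6: √(1.9358² + 0.5359²) = 2.0086 (running 19.3546)
  edge 6→7: √(2.7700² + 2.4063²) = 3.6692 (running 23.0238)
  edge 7→1: √(0.8974² + 4.3800²) = 4.4710 (running 27.4948)
Perimeter = 27.4948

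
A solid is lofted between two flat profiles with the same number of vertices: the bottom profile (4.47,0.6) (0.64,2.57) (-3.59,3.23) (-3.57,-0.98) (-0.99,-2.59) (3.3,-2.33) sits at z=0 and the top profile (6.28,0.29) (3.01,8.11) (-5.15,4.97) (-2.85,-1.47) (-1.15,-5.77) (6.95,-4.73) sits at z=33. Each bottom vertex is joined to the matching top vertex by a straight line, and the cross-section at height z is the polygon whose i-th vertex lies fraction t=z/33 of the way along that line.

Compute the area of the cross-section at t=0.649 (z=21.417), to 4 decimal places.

Area at t=0.649: 79.5816

Cross-section at t=0.649: each vertex is (1-t)·p0[i] + t·p1[i].
  v1: (1-0.649)·(4.47,0.6) + 0.649·(6.28,0.29) = (5.6447,0.3988)
  v2: (1-0.649)·(0.64,2.57) + 0.649·(3.01,8.11) = (2.1781,6.1655)
  v3: (1-0.649)·(-3.59,3.23) + 0.649·(-5.15,4.97) = (-4.6024,4.3593)
  v4: (1-0.649)·(-3.57,-0.98) + 0.649·(-2.85,-1.47) = (-3.1027,-1.2980)
  v5: (1-0.649)·(-0.99,-2.59) + 0.649·(-1.15,-5.77) = (-1.0938,-4.6538)
  v6: (1-0.649)·(3.3,-2.33) + 0.649·(6.95,-4.73) = (5.6688,-3.8876)
Shoelace sum Σ(x_i·y_{i+1} − x_{i+1}·y_i):
  i=1: 5.6447·6.1655 − 2.1781·0.3988 = +33.9335 (running +33.9335)
  i=2: 2.1781·4.3593 − -4.6024·6.1655 = +37.8712 (running +71.8046)
  i=3: -4.6024·-1.2980 − -3.1027·4.3593 = +19.4996 (running +91.3042)
  i=4: -3.1027·-4.6538 − -1.0938·-1.2980 = +13.0197 (running +104.3239)
  i=5: -1.0938·-3.8876 − 5.6688·-4.6538 = +30.6342 (running +134.9581)
  i=6: 5.6688·0.3988 − 5.6447·-3.8876 = +24.2051 (running +159.1632)
Area = |Σ|/2 = |159.1632|/2 = 79.5816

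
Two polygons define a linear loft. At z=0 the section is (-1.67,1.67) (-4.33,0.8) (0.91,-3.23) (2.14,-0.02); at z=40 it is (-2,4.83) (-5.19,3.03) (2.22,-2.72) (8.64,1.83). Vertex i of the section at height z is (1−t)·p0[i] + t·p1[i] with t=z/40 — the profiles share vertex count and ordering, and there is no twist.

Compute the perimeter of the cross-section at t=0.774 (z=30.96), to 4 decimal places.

Cross-section at t=0.774: each vertex is (1-t)·p0[i] + t·p1[i].
  v1: (1-0.774)·(-1.67,1.67) + 0.774·(-2,4.83) = (-1.9254,4.1158)
  v2: (1-0.774)·(-4.33,0.8) + 0.774·(-5.19,3.03) = (-4.9956,2.5260)
  v3: (1-0.774)·(0.91,-3.23) + 0.774·(2.22,-2.72) = (1.9239,-2.8353)
  v4: (1-0.774)·(2.14,-0.02) + 0.774·(8.64,1.83) = (7.1710,1.4119)
Perimeter = Σ |v_{i+1} − v_i|:
  edge 1→2: √(-3.0702² + -1.5898²) = 3.4574 (running 3.4574)
  edge 2→3: √(6.9196² + -5.3613²) = 8.7535 (running 12.2109)
  edge 3→4: √(5.2471² + 4.2472²) = 6.7506 (running 18.9615)
  edge 4→1: √(-9.0964² + 2.7039²) = 9.4898 (running 28.4513)
Perimeter = 28.4513

Perimeter at t=0.774: 28.4513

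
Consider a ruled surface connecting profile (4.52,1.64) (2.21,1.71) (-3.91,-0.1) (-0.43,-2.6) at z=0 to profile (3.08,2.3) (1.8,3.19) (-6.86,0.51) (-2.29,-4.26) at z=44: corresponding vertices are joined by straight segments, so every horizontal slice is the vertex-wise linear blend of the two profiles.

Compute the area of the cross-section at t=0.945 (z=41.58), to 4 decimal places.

Area at t=0.945: 32.2823

Cross-section at t=0.945: each vertex is (1-t)·p0[i] + t·p1[i].
  v1: (1-0.945)·(4.52,1.64) + 0.945·(3.08,2.3) = (3.1592,2.2637)
  v2: (1-0.945)·(2.21,1.71) + 0.945·(1.8,3.19) = (1.8225,3.1086)
  v3: (1-0.945)·(-3.91,-0.1) + 0.945·(-6.86,0.51) = (-6.6978,0.4764)
  v4: (1-0.945)·(-0.43,-2.6) + 0.945·(-2.29,-4.26) = (-2.1877,-4.1687)
Shoelace sum Σ(x_i·y_{i+1} − x_{i+1}·y_i):
  i=1: 3.1592·3.1086 − 1.8225·2.2637 = +5.6950 (running +5.6950)
  i=2: 1.8225·0.4764 − -6.6978·3.1086 = +21.6890 (running +27.3840)
  i=3: -6.6978·-4.1687 − -2.1877·0.4764 = +28.9632 (running +56.3472)
  i=4: -2.1877·2.2637 − 3.1592·-4.1687 = +8.2175 (running +64.5647)
Area = |Σ|/2 = |64.5647|/2 = 32.2823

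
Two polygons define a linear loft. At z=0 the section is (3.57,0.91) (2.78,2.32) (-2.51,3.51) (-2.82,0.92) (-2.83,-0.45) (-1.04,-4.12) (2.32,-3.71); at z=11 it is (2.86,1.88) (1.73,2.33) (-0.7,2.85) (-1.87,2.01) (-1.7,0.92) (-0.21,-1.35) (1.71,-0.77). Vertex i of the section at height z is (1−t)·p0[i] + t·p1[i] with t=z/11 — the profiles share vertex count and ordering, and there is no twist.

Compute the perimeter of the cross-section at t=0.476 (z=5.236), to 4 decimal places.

Perimeter at t=0.476: 18.5271

Cross-section at t=0.476: each vertex is (1-t)·p0[i] + t·p1[i].
  v1: (1-0.476)·(3.57,0.91) + 0.476·(2.86,1.88) = (3.2320,1.3717)
  v2: (1-0.476)·(2.78,2.32) + 0.476·(1.73,2.33) = (2.2802,2.3248)
  v3: (1-0.476)·(-2.51,3.51) + 0.476·(-0.7,2.85) = (-1.6484,3.1958)
  v4: (1-0.476)·(-2.82,0.92) + 0.476·(-1.87,2.01) = (-2.3678,1.4388)
  v5: (1-0.476)·(-2.83,-0.45) + 0.476·(-1.7,0.92) = (-2.2921,0.2021)
  v6: (1-0.476)·(-1.04,-4.12) + 0.476·(-0.21,-1.35) = (-0.6449,-2.8015)
  v7: (1-0.476)·(2.32,-3.71) + 0.476·(1.71,-0.77) = (2.0296,-2.3106)
Perimeter = Σ |v_{i+1} − v_i|:
  edge 1→2: √(-0.9518² + 0.9530²) = 1.3470 (running 1.3470)
  edge 2→3: √(-3.9286² + 0.8711²) = 4.0241 (running 5.3710)
  edge 3→4: √(-0.7194² + -1.7570²) = 1.8986 (running 7.2696)
  edge 4→5: √(0.0757² + -1.2367²) = 1.2390 (running 8.5086)
  edge 5→6: √(1.6472² + -3.0036²) = 3.4256 (running 11.9342)
  edge 6→7: √(2.6746² + 0.4909²) = 2.7192 (running 14.6535)
  edge 7→1: √(1.2024² + 3.6823²) = 3.8736 (running 18.5271)
Perimeter = 18.5271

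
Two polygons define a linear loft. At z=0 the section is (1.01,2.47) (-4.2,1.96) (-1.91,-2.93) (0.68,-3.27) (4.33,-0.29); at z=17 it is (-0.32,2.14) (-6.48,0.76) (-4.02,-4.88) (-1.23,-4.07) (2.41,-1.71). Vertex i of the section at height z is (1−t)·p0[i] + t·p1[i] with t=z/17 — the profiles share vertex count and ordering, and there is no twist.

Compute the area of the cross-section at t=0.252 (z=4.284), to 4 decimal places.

Cross-section at t=0.252: each vertex is (1-t)·p0[i] + t·p1[i].
  v1: (1-0.252)·(1.01,2.47) + 0.252·(-0.32,2.14) = (0.6748,2.3868)
  v2: (1-0.252)·(-4.2,1.96) + 0.252·(-6.48,0.76) = (-4.7746,1.6576)
  v3: (1-0.252)·(-1.91,-2.93) + 0.252·(-4.02,-4.88) = (-2.4417,-3.4214)
  v4: (1-0.252)·(0.68,-3.27) + 0.252·(-1.23,-4.07) = (0.1987,-3.4716)
  v5: (1-0.252)·(4.33,-0.29) + 0.252·(2.41,-1.71) = (3.8462,-0.6478)
Shoelace sum Σ(x_i·y_{i+1} − x_{i+1}·y_i):
  i=1: 0.6748·1.6576 − -4.7746·2.3868 = +12.5147 (running +12.5147)
  i=2: -4.7746·-3.4214 − -2.4417·1.6576 = +20.3831 (running +32.8978)
  i=3: -2.4417·-3.4716 − 0.1987·-3.4214 = +9.1564 (running +42.0542)
  i=4: 0.1987·-0.6478 − 3.8462·-3.4716 = +13.2236 (running +55.2779)
  i=5: 3.8462·2.3868 − 0.6748·-0.6478 = +9.6174 (running +64.8952)
Area = |Σ|/2 = |64.8952|/2 = 32.4476

Area at t=0.252: 32.4476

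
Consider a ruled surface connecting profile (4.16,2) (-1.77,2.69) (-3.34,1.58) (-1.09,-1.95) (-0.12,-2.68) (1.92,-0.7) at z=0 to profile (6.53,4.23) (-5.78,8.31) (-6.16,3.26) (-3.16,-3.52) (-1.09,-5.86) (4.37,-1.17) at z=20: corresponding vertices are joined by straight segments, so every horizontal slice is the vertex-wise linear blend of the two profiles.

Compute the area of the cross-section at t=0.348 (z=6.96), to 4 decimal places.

Cross-section at t=0.348: each vertex is (1-t)·p0[i] + t·p1[i].
  v1: (1-0.348)·(4.16,2) + 0.348·(6.53,4.23) = (4.9848,2.7760)
  v2: (1-0.348)·(-1.77,2.69) + 0.348·(-5.78,8.31) = (-3.1655,4.6458)
  v3: (1-0.348)·(-3.34,1.58) + 0.348·(-6.16,3.26) = (-4.3214,2.1646)
  v4: (1-0.348)·(-1.09,-1.95) + 0.348·(-3.16,-3.52) = (-1.8104,-2.4964)
  v5: (1-0.348)·(-0.12,-2.68) + 0.348·(-1.09,-5.86) = (-0.4576,-3.7866)
  v6: (1-0.348)·(1.92,-0.7) + 0.348·(4.37,-1.17) = (2.7726,-0.8636)
Shoelace sum Σ(x_i·y_{i+1} − x_{i+1}·y_i):
  i=1: 4.9848·4.6458 − -3.1655·2.7760 = +31.9455 (running +31.9455)
  i=2: -3.1655·2.1646 − -4.3214·4.6458 = +13.2239 (running +45.1694)
  i=3: -4.3214·-2.4964 − -1.8104·2.1646 = +14.7064 (running +59.8758)
  i=4: -1.8104·-3.7866 − -0.4576·-2.4964 = +5.7129 (running +65.5888)
  i=5: -0.4576·-0.8636 − 2.7726·-3.7866 = +10.8940 (running +76.4827)
  i=6: 2.7726·2.7760 − 4.9848·-0.8636 = +12.0015 (running +88.4842)
Area = |Σ|/2 = |88.4842|/2 = 44.2421

Area at t=0.348: 44.2421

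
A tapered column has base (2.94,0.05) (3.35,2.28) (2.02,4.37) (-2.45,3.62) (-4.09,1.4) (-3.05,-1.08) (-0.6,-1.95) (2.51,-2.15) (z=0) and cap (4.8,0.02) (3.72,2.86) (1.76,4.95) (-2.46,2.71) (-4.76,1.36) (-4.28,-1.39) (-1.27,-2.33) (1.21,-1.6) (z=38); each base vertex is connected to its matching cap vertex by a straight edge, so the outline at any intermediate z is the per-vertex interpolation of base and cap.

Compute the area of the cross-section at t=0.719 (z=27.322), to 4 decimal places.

Area at t=0.719: 41.4131

Cross-section at t=0.719: each vertex is (1-t)·p0[i] + t·p1[i].
  v1: (1-0.719)·(2.94,0.05) + 0.719·(4.8,0.02) = (4.2773,0.0284)
  v2: (1-0.719)·(3.35,2.28) + 0.719·(3.72,2.86) = (3.6160,2.6970)
  v3: (1-0.719)·(2.02,4.37) + 0.719·(1.76,4.95) = (1.8331,4.7870)
  v4: (1-0.719)·(-2.45,3.62) + 0.719·(-2.46,2.71) = (-2.4572,2.9657)
  v5: (1-0.719)·(-4.09,1.4) + 0.719·(-4.76,1.36) = (-4.5717,1.3712)
  v6: (1-0.719)·(-3.05,-1.08) + 0.719·(-4.28,-1.39) = (-3.9344,-1.3029)
  v7: (1-0.719)·(-0.6,-1.95) + 0.719·(-1.27,-2.33) = (-1.0817,-2.2232)
  v8: (1-0.719)·(2.51,-2.15) + 0.719·(1.21,-1.6) = (1.5753,-1.7546)
Shoelace sum Σ(x_i·y_{i+1} − x_{i+1}·y_i):
  i=1: 4.2773·2.6970 − 3.6160·0.0284 = +11.4333 (running +11.4333)
  i=2: 3.6160·4.7870 − 1.8331·2.6970 = +12.3662 (running +23.7995)
  i=3: 1.8331·2.9657 − -2.4572·4.7870 = +17.1989 (running +40.9984)
  i=4: -2.4572·1.3712 − -4.5717·2.9657 = +10.1890 (running +51.1874)
  i=5: -4.5717·-1.3029 − -3.9344·1.3712 = +11.3514 (running +62.5389)
  i=6: -3.9344·-2.2232 − -1.0817·-1.3029 = +7.3376 (running +69.8765)
  i=7: -1.0817·-1.7546 − 1.5753·-2.2232 = +5.4002 (running +75.2767)
  i=8: 1.5753·0.0284 − 4.2773·-1.7546 = +7.5496 (running +82.8262)
Area = |Σ|/2 = |82.8262|/2 = 41.4131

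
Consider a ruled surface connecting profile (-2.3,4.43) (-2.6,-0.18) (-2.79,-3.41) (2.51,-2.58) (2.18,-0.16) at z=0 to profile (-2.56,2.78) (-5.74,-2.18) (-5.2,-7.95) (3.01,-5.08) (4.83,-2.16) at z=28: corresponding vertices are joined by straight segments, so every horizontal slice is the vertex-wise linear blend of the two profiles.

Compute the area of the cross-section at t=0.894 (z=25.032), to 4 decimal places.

Cross-section at t=0.894: each vertex is (1-t)·p0[i] + t·p1[i].
  v1: (1-0.894)·(-2.3,4.43) + 0.894·(-2.56,2.78) = (-2.5324,2.9549)
  v2: (1-0.894)·(-2.6,-0.18) + 0.894·(-5.74,-2.18) = (-5.4072,-1.9680)
  v3: (1-0.894)·(-2.79,-3.41) + 0.894·(-5.2,-7.95) = (-4.9445,-7.4688)
  v4: (1-0.894)·(2.51,-2.58) + 0.894·(3.01,-5.08) = (2.9570,-4.8150)
  v5: (1-0.894)·(2.18,-0.16) + 0.894·(4.83,-2.16) = (4.5491,-1.9480)
Shoelace sum Σ(x_i·y_{i+1} − x_{i+1}·y_i):
  i=1: -2.5324·-1.9680 − -5.4072·2.9549 = +20.9615 (running +20.9615)
  i=2: -5.4072·-7.4688 − -4.9445·-1.9680 = +30.6539 (running +51.6154)
  i=3: -4.9445·-4.8150 − 2.9570·-7.4688 = +45.8931 (running +97.5085)
  i=4: 2.9570·-1.9480 − 4.5491·-4.8150 = +16.1437 (running +113.6521)
  i=5: 4.5491·2.9549 − -2.5324·-1.9480 = +8.5089 (running +122.1611)
Area = |Σ|/2 = |122.1611|/2 = 61.0805

Area at t=0.894: 61.0805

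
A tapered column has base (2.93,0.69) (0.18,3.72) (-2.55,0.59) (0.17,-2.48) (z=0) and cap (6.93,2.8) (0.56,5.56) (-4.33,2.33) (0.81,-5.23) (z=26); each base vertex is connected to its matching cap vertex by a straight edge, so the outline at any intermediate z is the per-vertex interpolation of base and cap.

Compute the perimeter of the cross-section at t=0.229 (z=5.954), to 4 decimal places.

Cross-section at t=0.229: each vertex is (1-t)·p0[i] + t·p1[i].
  v1: (1-0.229)·(2.93,0.69) + 0.229·(6.93,2.8) = (3.8460,1.1732)
  v2: (1-0.229)·(0.18,3.72) + 0.229·(0.56,5.56) = (0.2670,4.1414)
  v3: (1-0.229)·(-2.55,0.59) + 0.229·(-4.33,2.33) = (-2.9576,0.9885)
  v4: (1-0.229)·(0.17,-2.48) + 0.229·(0.81,-5.23) = (0.3166,-3.1098)
Perimeter = Σ |v_{i+1} − v_i|:
  edge 1→2: √(-3.5790² + 2.9682²) = 4.6496 (running 4.6496)
  edge 2→3: √(-3.2246² + -3.1529²) = 4.5099 (running 9.1595)
  edge 3→4: √(3.2742² + -4.0982²) = 5.2455 (running 14.4051)
  edge 4→1: √(3.5294² + 4.2829²) = 5.5498 (running 19.9549)
Perimeter = 19.9549

Perimeter at t=0.229: 19.9549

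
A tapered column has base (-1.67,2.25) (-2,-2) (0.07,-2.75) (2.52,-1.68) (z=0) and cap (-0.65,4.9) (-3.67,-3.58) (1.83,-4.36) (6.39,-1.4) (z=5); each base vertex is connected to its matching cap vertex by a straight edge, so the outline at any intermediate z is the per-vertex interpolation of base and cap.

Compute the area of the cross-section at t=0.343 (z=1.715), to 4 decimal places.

Cross-section at t=0.343: each vertex is (1-t)·p0[i] + t·p1[i].
  v1: (1-0.343)·(-1.67,2.25) + 0.343·(-0.65,4.9) = (-1.3201,3.1590)
  v2: (1-0.343)·(-2,-2) + 0.343·(-3.67,-3.58) = (-2.5728,-2.5419)
  v3: (1-0.343)·(0.07,-2.75) + 0.343·(1.83,-4.36) = (0.6737,-3.3022)
  v4: (1-0.343)·(2.52,-1.68) + 0.343·(6.39,-1.4) = (3.8474,-1.5840)
Shoelace sum Σ(x_i·y_{i+1} − x_{i+1}·y_i):
  i=1: -1.3201·-2.5419 − -2.5728·3.1590 = +11.4831 (running +11.4831)
  i=2: -2.5728·-3.3022 − 0.6737·-2.5419 = +10.2085 (running +21.6916)
  i=3: 0.6737·-1.5840 − 3.8474·-3.3022 = +11.6380 (running +33.3295)
  i=4: 3.8474·3.1590 − -1.3201·-1.5840 = +10.0627 (running +43.3922)
Area = |Σ|/2 = |43.3922|/2 = 21.6961

Area at t=0.343: 21.6961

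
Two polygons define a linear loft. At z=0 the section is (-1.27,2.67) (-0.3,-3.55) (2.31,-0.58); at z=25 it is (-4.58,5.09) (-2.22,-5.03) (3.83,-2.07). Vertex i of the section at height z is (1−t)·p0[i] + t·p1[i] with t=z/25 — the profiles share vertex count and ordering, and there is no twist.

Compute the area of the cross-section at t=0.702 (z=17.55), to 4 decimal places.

Area at t=0.702: 25.3886

Cross-section at t=0.702: each vertex is (1-t)·p0[i] + t·p1[i].
  v1: (1-0.702)·(-1.27,2.67) + 0.702·(-4.58,5.09) = (-3.5936,4.3688)
  v2: (1-0.702)·(-0.3,-3.55) + 0.702·(-2.22,-5.03) = (-1.6478,-4.5890)
  v3: (1-0.702)·(2.31,-0.58) + 0.702·(3.83,-2.07) = (3.3770,-1.6260)
Shoelace sum Σ(x_i·y_{i+1} − x_{i+1}·y_i):
  i=1: -3.5936·-4.5890 − -1.6478·4.3688 = +23.6901 (running +23.6901)
  i=2: -1.6478·-1.6260 − 3.3770·-4.5890 = +18.1765 (running +41.8666)
  i=3: 3.3770·4.3688 − -3.5936·-1.6260 = +8.9106 (running +50.7772)
Area = |Σ|/2 = |50.7772|/2 = 25.3886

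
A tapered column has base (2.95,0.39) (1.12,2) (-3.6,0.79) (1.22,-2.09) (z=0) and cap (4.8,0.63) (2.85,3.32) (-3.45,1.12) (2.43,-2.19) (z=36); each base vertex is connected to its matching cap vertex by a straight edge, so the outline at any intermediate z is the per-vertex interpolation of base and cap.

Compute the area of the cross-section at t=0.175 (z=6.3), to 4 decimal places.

Cross-section at t=0.175: each vertex is (1-t)·p0[i] + t·p1[i].
  v1: (1-0.175)·(2.95,0.39) + 0.175·(4.8,0.63) = (3.2737,0.4320)
  v2: (1-0.175)·(1.12,2) + 0.175·(2.85,3.32) = (1.4227,2.2310)
  v3: (1-0.175)·(-3.6,0.79) + 0.175·(-3.45,1.12) = (-3.5737,0.8478)
  v4: (1-0.175)·(1.22,-2.09) + 0.175·(2.43,-2.19) = (1.4318,-2.1075)
Shoelace sum Σ(x_i·y_{i+1} − x_{i+1}·y_i):
  i=1: 3.2737·2.2310 − 1.4227·0.4320 = +6.6891 (running +6.6891)
  i=2: 1.4227·0.8478 − -3.5737·2.2310 = +9.1792 (running +15.8683)
  i=3: -3.5737·-2.1075 − 1.4318·0.8478 = +6.3179 (running +22.1862)
  i=4: 1.4318·0.4320 − 3.2737·-2.1075 = +7.5179 (running +29.7041)
Area = |Σ|/2 = |29.7041|/2 = 14.8521

Area at t=0.175: 14.8521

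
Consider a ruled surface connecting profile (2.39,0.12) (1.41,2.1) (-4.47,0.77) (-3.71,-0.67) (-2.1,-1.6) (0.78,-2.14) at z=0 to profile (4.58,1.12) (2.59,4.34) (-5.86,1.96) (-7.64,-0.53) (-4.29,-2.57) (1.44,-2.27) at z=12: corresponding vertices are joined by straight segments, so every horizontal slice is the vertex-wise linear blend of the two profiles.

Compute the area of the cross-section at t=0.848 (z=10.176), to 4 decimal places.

Area at t=0.848: 47.5306

Cross-section at t=0.848: each vertex is (1-t)·p0[i] + t·p1[i].
  v1: (1-0.848)·(2.39,0.12) + 0.848·(4.58,1.12) = (4.2471,0.9680)
  v2: (1-0.848)·(1.41,2.1) + 0.848·(2.59,4.34) = (2.4106,3.9995)
  v3: (1-0.848)·(-4.47,0.77) + 0.848·(-5.86,1.96) = (-5.6487,1.7791)
  v4: (1-0.848)·(-3.71,-0.67) + 0.848·(-7.64,-0.53) = (-7.0426,-0.5513)
  v5: (1-0.848)·(-2.1,-1.6) + 0.848·(-4.29,-2.57) = (-3.9571,-2.4226)
  v6: (1-0.848)·(0.78,-2.14) + 0.848·(1.44,-2.27) = (1.3397,-2.2502)
Shoelace sum Σ(x_i·y_{i+1} − x_{i+1}·y_i):
  i=1: 4.2471·3.9995 − 2.4106·0.9680 = +14.6529 (running +14.6529)
  i=2: 2.4106·1.7791 − -5.6487·3.9995 = +26.8810 (running +41.5339)
  i=3: -5.6487·-0.5513 − -7.0426·1.7791 = +15.6437 (running +57.1777)
  i=4: -7.0426·-2.4226 − -3.9571·-0.5513 = +14.8797 (running +72.0574)
  i=5: -3.9571·-2.2502 − 1.3397·-2.4226 = +12.1499 (running +84.2073)
  i=6: 1.3397·0.9680 − 4.2471·-2.2502 = +10.8538 (running +95.0612)
Area = |Σ|/2 = |95.0612|/2 = 47.5306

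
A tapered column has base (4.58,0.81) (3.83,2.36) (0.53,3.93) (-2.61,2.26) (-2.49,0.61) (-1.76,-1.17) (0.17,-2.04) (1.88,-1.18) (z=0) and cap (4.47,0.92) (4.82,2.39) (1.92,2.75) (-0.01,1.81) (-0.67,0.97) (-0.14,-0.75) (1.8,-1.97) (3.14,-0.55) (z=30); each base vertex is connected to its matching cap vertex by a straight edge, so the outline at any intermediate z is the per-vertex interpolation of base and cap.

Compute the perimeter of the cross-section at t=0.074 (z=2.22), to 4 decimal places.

Perimeter at t=0.074: 19.5172

Cross-section at t=0.074: each vertex is (1-t)·p0[i] + t·p1[i].
  v1: (1-0.074)·(4.58,0.81) + 0.074·(4.47,0.92) = (4.5719,0.8181)
  v2: (1-0.074)·(3.83,2.36) + 0.074·(4.82,2.39) = (3.9033,2.3622)
  v3: (1-0.074)·(0.53,3.93) + 0.074·(1.92,2.75) = (0.6329,3.8427)
  v4: (1-0.074)·(-2.61,2.26) + 0.074·(-0.01,1.81) = (-2.4176,2.2267)
  v5: (1-0.074)·(-2.49,0.61) + 0.074·(-0.67,0.97) = (-2.3553,0.6366)
  v6: (1-0.074)·(-1.76,-1.17) + 0.074·(-0.14,-0.75) = (-1.6401,-1.1389)
  v7: (1-0.074)·(0.17,-2.04) + 0.074·(1.8,-1.97) = (0.2906,-2.0348)
  v8: (1-0.074)·(1.88,-1.18) + 0.074·(3.14,-0.55) = (1.9732,-1.1334)
Perimeter = Σ |v_{i+1} − v_i|:
  edge 1→2: √(-0.6686² + 1.5441²) = 1.6826 (running 1.6826)
  edge 2→3: √(-3.2704² + 1.4805²) = 3.5899 (running 5.2725)
  edge 3→4: √(-3.0505² + -1.6160²) = 3.4521 (running 8.7246)
  edge 4→5: √(0.0623² + -1.5901²) = 1.5913 (running 10.3158)
  edge 5→6: √(0.7152² + -1.7756²) = 1.9142 (running 12.2300)
  edge 6→7: √(1.9307² + -0.8959²) = 2.1285 (running 14.3585)
  edge 7→8: √(1.6826² + 0.9014²) = 1.9089 (running 16.2674)
  edge 8→1: √(2.5986² + 1.9515²) = 3.2498 (running 19.5172)
Perimeter = 19.5172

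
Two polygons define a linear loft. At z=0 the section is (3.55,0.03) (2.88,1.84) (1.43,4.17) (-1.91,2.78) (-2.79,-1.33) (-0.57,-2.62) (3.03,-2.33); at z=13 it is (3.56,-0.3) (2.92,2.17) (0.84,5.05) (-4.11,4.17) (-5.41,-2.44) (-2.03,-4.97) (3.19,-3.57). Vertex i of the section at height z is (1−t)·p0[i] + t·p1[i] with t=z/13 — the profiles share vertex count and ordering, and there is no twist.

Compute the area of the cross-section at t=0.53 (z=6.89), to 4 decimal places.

Area at t=0.53: 48.6841

Cross-section at t=0.53: each vertex is (1-t)·p0[i] + t·p1[i].
  v1: (1-0.53)·(3.55,0.03) + 0.53·(3.56,-0.3) = (3.5553,-0.1449)
  v2: (1-0.53)·(2.88,1.84) + 0.53·(2.92,2.17) = (2.9012,2.0149)
  v3: (1-0.53)·(1.43,4.17) + 0.53·(0.84,5.05) = (1.1173,4.6364)
  v4: (1-0.53)·(-1.91,2.78) + 0.53·(-4.11,4.17) = (-3.0760,3.5167)
  v5: (1-0.53)·(-2.79,-1.33) + 0.53·(-5.41,-2.44) = (-4.1786,-1.9183)
  v6: (1-0.53)·(-0.57,-2.62) + 0.53·(-2.03,-4.97) = (-1.3438,-3.8655)
  v7: (1-0.53)·(3.03,-2.33) + 0.53·(3.19,-3.57) = (3.1148,-2.9872)
Shoelace sum Σ(x_i·y_{i+1} − x_{i+1}·y_i):
  i=1: 3.5553·2.0149 − 2.9012·-0.1449 = +7.5840 (running +7.5840)
  i=2: 2.9012·4.6364 − 1.1173·2.0149 = +11.1999 (running +18.7838)
  i=3: 1.1173·3.5167 − -3.0760·4.6364 = +18.1908 (running +36.9746)
  i=4: -3.0760·-1.9183 − -4.1786·3.5167 = +20.5956 (running +57.5702)
  i=5: -4.1786·-3.8655 − -1.3438·-1.9183 = +13.5746 (running +71.1447)
  i=6: -1.3438·-2.9872 − 3.1148·-3.8655 = +16.0545 (running +87.1992)
  i=7: 3.1148·-0.1449 − 3.5553·-2.9872 = +10.1691 (running +97.3683)
Area = |Σ|/2 = |97.3683|/2 = 48.6841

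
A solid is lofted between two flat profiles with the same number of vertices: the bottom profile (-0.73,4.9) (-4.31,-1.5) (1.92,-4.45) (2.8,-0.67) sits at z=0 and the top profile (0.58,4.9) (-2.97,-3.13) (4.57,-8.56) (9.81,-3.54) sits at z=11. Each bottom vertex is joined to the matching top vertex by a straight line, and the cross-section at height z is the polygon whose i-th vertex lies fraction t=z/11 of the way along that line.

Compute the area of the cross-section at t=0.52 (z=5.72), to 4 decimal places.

Cross-section at t=0.52: each vertex is (1-t)·p0[i] + t·p1[i].
  v1: (1-0.52)·(-0.73,4.9) + 0.52·(0.58,4.9) = (-0.0488,4.9000)
  v2: (1-0.52)·(-4.31,-1.5) + 0.52·(-2.97,-3.13) = (-3.6132,-2.3476)
  v3: (1-0.52)·(1.92,-4.45) + 0.52·(4.57,-8.56) = (3.2980,-6.5872)
  v4: (1-0.52)·(2.8,-0.67) + 0.52·(9.81,-3.54) = (6.4452,-2.1624)
Shoelace sum Σ(x_i·y_{i+1} − x_{i+1}·y_i):
  i=1: -0.0488·-2.3476 − -3.6132·4.9000 = +17.8192 (running +17.8192)
  i=2: -3.6132·-6.5872 − 3.2980·-2.3476 = +31.5433 (running +49.3625)
  i=3: 3.2980·-2.1624 − 6.4452·-6.5872 = +35.3242 (running +84.6867)
  i=4: 6.4452·4.9000 − -0.0488·-2.1624 = +31.4760 (running +116.1627)
Area = |Σ|/2 = |116.1627|/2 = 58.0813

Area at t=0.52: 58.0813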